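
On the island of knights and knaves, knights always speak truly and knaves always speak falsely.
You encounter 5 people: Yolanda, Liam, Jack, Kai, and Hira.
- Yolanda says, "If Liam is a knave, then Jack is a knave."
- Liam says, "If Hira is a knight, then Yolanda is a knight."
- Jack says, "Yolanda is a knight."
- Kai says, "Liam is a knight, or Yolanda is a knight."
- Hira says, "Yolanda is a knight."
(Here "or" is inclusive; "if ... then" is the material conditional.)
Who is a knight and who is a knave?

Yolanda (knight): "if Liam is a knave, then Jack is a knave" — True. ✓
Liam (knight): "if Hira is a knight, then Yolanda is a knight" — True. ✓
Since Jack is a knight, "Yolanda is a knight" needs to be True, which holds.
Since Kai is a knight, "Liam is a knight, or Yolanda is a knight" needs to be True, which holds.
Hira is a knight, and the claim "Yolanda is a knight" is indeed True.

Yolanda is a knight, Liam is a knight, Jack is a knight, Kai is a knight, and Hira is a knight.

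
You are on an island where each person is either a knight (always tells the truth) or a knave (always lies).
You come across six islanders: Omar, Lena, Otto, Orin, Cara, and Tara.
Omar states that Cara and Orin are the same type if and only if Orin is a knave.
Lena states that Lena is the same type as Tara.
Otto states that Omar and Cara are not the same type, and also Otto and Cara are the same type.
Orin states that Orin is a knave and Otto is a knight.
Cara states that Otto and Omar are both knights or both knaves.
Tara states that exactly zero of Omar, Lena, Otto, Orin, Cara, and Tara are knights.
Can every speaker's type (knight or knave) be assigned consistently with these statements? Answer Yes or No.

No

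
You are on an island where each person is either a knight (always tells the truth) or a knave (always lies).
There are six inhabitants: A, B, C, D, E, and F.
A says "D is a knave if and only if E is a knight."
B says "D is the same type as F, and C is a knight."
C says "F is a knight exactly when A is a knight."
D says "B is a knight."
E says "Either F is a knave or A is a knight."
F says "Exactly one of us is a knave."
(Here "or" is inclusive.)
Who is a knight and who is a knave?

A is a knight, B is a knave, C is a knave, D is a knave, E is a knight, and F is a knave.

A is a knight; "D is a knave if and only if E is a knight" is True, as required.
Since B is a knave, "D is the same type as F, and C is a knight" needs to be False, which holds.
C (knave): "F is a knight exactly when A is a knight" — False. ✓
D is a knave; "B is a knight" is False, as required.
E is a knight, so "either F is a knave or A is a knight" must be True — and it is.
F is a knave; "exactly one of us is a knave" is False, as required.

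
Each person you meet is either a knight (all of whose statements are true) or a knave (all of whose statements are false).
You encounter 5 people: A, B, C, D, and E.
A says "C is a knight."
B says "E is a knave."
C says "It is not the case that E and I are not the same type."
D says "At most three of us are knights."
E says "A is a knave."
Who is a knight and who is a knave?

As a knave, A's statement "C is a knight" should be false; it is.
B is a knave, so "E is a knave" must be false — and it is.
Since C is a knave, "it is not the case that E and I are not the same type" needs to be false, which holds.
D is a knight, and the claim "at most three of us are knights" is indeed true.
E is a knight; "A is a knave" is true, as required.

Knights: D and E. Knaves: A, B, and C.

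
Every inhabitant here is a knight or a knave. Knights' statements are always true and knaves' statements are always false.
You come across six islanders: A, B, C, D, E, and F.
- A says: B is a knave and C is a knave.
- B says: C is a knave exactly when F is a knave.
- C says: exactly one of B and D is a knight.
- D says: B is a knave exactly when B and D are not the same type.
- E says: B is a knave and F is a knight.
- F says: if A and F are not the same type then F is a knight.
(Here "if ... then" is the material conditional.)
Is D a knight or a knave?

D is a knave.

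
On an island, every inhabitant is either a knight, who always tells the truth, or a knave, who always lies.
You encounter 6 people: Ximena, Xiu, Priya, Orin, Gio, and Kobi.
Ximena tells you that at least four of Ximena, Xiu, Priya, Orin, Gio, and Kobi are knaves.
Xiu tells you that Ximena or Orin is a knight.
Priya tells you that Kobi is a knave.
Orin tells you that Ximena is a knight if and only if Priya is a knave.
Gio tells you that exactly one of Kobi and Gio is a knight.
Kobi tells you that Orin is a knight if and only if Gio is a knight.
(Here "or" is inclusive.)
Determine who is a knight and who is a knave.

Ximena is a knave, Xiu is a knight, Priya is a knight, Orin is a knight, Gio is a knave, and Kobi is a knave.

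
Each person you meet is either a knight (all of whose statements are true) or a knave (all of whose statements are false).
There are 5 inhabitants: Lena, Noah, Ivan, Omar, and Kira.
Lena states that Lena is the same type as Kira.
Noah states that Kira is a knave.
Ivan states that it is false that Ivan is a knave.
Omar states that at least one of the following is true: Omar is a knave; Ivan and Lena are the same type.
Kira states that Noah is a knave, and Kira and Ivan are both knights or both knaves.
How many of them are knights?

4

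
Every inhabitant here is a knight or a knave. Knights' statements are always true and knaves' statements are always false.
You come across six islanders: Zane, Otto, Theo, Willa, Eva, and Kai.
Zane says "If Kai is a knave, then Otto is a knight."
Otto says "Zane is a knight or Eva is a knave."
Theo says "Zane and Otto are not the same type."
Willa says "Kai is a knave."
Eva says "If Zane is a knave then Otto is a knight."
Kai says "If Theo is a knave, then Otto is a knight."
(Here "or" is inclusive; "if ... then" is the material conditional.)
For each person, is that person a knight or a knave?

As a knight, Zane's statement "if Kai is a knave, then Otto is a knight" should be true; it is.
As a knight, Otto's statement "Zane is a knight or Eva is a knave" should be true; it is.
Since Theo is a knave, "Zane and Otto are not the same type" needs to be false, which holds.
Willa (knave): "Kai is a knave" — false. ✓
Eva is a knight, so "if Zane is a knave then Otto is a knight" must be true — and it is.
Kai is a knight; "if Theo is a knave, then Otto is a knight" is true, as required.

Knights: Zane, Otto, Eva, and Kai. Knaves: Theo and Willa.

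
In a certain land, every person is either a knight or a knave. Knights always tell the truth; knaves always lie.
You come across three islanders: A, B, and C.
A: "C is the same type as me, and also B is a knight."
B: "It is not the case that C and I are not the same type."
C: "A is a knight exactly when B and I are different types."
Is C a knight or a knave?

C is a knight.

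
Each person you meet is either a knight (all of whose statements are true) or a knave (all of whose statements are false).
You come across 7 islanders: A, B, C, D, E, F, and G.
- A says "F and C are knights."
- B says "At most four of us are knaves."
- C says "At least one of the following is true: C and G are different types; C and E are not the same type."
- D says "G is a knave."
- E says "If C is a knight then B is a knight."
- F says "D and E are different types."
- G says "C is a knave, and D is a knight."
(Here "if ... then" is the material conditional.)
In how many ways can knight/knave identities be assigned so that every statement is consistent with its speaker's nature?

Consistent assignments:
  A=knave, B=knight, C=knight, D=knight, E=knight, F=knave, G=knave

1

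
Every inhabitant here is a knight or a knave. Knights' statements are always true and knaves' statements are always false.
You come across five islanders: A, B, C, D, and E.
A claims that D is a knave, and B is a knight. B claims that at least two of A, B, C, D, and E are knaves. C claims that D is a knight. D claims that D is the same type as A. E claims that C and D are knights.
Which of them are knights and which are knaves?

Suppose A is a knave. Then A's statement "D is a knave, and B is a knight" would have to be false. Checking the 16 ways to assign the others, none is consistent with every speaker.
(For instance, with B=knight, C=knave, D=knave, E=knave, A's claim "D is a knave, and B is a knight" comes out true where it would need to be false.)
So A must be a knight, making "D is a knave, and B is a knight" true. Taking A=knight, B=knight, C=knave, D=knave, E=knave, each remaining statement checks out:
  B (knight): "at least two of A, B, C, D, and E are knaves" — true. ✓
  C (knave): "D is a knight" — false. ✓
  D (knave): "D is the same type as A" — false. ✓
  E (knave): "C and D are knights" — false. ✓
This is the unique consistent assignment.

A is a knight, B is a knight, C is a knave, D is a knave, and E is a knave.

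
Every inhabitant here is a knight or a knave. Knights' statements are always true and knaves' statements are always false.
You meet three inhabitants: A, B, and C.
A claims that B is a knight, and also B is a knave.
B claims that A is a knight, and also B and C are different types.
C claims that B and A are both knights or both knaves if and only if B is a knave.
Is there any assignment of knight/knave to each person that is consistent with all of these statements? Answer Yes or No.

Yes

One consistent assignment: A=knave, B=knave, C=knight.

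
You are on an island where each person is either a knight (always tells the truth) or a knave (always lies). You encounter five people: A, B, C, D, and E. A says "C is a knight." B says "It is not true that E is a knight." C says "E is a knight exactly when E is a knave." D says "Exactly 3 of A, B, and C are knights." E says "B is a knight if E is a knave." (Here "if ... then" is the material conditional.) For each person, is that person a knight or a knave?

A is a knave, so "C is a knight" must be false — and it is.
As a knave, B's statement "it is not true that E is a knight" should be false; it is.
C (knave): "E is a knight exactly when E is a knave" — false. ✓
D is a knave, and the claim "exactly 3 of A, B, and C are knights" is indeed false.
E is a knight, so "B is a knight if E is a knave" must be True — and it is.

A is a knave, B is a knave, C is a knave, D is a knave, and E is a knight.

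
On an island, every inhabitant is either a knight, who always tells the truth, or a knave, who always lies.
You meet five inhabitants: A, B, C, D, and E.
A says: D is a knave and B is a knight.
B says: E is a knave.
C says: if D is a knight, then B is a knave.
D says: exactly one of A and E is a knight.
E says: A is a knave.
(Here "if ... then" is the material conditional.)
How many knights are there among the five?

3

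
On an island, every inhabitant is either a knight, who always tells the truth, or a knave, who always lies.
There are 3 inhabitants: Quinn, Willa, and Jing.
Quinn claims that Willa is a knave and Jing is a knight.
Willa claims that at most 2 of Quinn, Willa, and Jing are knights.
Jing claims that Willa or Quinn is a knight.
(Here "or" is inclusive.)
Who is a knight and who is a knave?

Quinn is a knave, Willa is a knight, and Jing is a knight.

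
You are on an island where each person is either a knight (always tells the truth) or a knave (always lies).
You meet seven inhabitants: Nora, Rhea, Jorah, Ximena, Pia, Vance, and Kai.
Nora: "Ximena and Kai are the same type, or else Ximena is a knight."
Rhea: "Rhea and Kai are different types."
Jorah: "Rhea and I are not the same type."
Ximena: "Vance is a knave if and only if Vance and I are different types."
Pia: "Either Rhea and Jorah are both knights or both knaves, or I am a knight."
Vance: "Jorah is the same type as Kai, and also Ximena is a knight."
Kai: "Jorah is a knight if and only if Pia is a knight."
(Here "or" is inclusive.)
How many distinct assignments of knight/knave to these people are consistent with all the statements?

4

Consistent assignments:
  Nora=knight, Rhea=knave, Jorah=knight, Ximena=knight, Pia=knave, Vance=knave, Kai=knave
  Nora=knight, Rhea=knave, Jorah=knight, Ximena=knave, Pia=knave, Vance=knave, Kai=knave
  Nora=knight, Rhea=knave, Jorah=knave, Ximena=knight, Pia=knight, Vance=knight, Kai=knave
  Nora=knight, Rhea=knave, Jorah=knave, Ximena=knave, Pia=knight, Vance=knave, Kai=knave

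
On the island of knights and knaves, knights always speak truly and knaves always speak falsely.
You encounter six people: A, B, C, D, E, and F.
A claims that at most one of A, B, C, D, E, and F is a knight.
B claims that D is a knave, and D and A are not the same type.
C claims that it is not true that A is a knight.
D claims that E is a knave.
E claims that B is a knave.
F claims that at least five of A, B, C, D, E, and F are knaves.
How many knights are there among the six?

2

The unique consistent assignment is A=knave, B=knave, C=knight, D=knave, E=knight, F=knave.
That has 2 knights.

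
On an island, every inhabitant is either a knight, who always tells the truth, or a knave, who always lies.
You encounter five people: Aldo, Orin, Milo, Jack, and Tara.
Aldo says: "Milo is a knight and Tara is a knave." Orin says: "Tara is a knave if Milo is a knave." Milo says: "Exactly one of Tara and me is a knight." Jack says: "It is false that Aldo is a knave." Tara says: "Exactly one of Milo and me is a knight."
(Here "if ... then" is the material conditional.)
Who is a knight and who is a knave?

Aldo is a knave, Orin is a knight, Milo is a knave, Jack is a knave, and Tara is a knave.

Suppose Aldo is a knight. Then Aldo's statement "Milo is a knight and Tara is a knave" would have to be true. Checking the 16 ways to assign the others, none is consistent with every speaker.
(For instance, with Orin=knight, Milo=knave, Jack=knave, Tara=knave, Aldo's claim "Milo is a knight and Tara is a knave" comes out false where it would need to be true.)
So Aldo must be a knave, making "Milo is a knight and Tara is a knave" false. Taking Aldo=knave, Orin=knight, Milo=knave, Jack=knave, Tara=knave, each remaining statement checks out:
  Orin (knight): "Tara is a knave if Milo is a knave" — true. ✓
  Milo (knave): "exactly one of Tara and me is a knight" — false. ✓
  Jack (knave): "it is false that Aldo is a knave" — false. ✓
  Tara (knave): "exactly one of Milo and me is a knight" — false. ✓
This is the unique consistent assignment.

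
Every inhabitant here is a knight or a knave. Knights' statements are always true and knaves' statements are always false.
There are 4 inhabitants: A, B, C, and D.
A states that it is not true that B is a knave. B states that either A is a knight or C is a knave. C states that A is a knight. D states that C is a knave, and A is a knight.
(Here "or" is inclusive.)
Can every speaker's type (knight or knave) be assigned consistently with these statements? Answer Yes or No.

One consistent assignment: A=knight, B=knight, C=knight, D=knave.

Yes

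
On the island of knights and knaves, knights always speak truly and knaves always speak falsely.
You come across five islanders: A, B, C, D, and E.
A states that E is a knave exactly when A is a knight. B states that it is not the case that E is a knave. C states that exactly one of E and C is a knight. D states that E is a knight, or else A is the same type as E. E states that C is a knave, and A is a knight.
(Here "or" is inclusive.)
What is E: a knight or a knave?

E is a knave.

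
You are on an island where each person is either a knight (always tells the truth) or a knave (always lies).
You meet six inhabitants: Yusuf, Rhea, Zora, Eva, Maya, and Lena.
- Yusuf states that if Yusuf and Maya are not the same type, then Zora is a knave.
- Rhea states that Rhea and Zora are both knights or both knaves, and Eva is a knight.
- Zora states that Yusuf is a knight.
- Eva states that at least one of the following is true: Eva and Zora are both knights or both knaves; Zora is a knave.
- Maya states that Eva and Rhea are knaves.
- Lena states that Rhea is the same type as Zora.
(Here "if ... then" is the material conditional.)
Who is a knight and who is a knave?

Since Yusuf is a knight, "if Yusuf and Maya are not the same type, then Zora is a knave" needs to be True, which holds.
Rhea is a knave; "Rhea and Zora are both knights or both knaves, and Eva is a knight" is false, as required.
Since Zora is a knight, "Yusuf is a knight" needs to be True, which holds.
Since Eva is a knave, "at least one of the following is true: Eva and Zora are both knights or both knaves; Zora is a knave" needs to be false, which holds.
Maya is a knight, and the claim "Eva and Rhea are knaves" is indeed True.
Lena is a knave, and the claim "Rhea is the same type as Zora" is indeed false.

Yusuf is a knight, Rhea is a knave, Zora is a knight, Eva is a knave, Maya is a knight, and Lena is a knave.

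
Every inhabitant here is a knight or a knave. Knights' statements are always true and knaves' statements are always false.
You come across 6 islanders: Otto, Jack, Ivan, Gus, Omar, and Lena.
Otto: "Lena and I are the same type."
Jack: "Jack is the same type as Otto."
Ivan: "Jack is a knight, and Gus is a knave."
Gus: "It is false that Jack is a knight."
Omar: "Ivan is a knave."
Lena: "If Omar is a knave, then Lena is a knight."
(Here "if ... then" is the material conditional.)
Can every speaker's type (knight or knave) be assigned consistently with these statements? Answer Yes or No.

Yes

One consistent assignment: Otto=knight, Jack=knight, Ivan=knight, Gus=knave, Omar=knave, Lena=knight.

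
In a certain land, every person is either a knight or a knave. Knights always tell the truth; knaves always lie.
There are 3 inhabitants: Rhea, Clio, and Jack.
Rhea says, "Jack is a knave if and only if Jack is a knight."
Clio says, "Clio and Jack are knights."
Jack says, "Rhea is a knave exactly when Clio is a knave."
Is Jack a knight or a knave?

Jack is a knight.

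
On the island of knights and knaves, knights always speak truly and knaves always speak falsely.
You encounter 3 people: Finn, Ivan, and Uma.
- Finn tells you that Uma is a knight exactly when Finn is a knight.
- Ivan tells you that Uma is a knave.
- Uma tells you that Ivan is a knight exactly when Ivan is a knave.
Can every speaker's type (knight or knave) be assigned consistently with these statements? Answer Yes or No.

No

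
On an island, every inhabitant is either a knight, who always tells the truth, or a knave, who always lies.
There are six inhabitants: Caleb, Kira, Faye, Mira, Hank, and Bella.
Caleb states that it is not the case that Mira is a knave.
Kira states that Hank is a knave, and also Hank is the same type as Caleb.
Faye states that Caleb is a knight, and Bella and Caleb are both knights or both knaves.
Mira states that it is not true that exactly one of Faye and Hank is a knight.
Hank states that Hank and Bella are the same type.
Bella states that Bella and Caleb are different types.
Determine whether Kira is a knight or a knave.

Consistent assignments: {Caleb=knave, Kira=knave, Faye=knave, Mira=knave, Hank=knight, Bella=knight}
In every consistent assignment, Kira is a knave.

Kira is a knave.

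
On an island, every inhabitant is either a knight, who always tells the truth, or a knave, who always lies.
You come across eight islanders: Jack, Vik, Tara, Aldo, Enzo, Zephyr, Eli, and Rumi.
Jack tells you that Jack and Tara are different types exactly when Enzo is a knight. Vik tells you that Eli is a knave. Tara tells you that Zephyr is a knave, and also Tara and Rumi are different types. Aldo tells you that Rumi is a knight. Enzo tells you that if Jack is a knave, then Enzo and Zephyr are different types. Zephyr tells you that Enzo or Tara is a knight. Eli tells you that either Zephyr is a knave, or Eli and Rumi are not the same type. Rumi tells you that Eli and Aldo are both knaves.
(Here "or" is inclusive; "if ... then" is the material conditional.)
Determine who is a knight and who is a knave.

Jack is a knight, Vik is a knave, Tara is a knave, Aldo is a knave, Enzo is a knight, Zephyr is a knight, Eli is a knight, and Rumi is a knave.

As a knight, Jack's statement "Jack and Tara are different types exactly when Enzo is a knight" should be True; it is.
Since Vik is a knave, "Eli is a knave" needs to be False, which holds.
Tara (knave): "Zephyr is a knave, and also Tara and Rumi are different types" — False. ✓
Aldo is a knave; "Rumi is a knight" is False, as required.
Enzo is a knight, so "if Jack is a knave, then Enzo and Zephyr are different types" must be True — and it is.
Zephyr is a knight, and the claim "Enzo or Tara is a knight" is indeed True.
Eli (knight): "either Zephyr is a knave, or Eli and Rumi are not the same type" — True. ✓
Since Rumi is a knave, "Eli and Aldo are both knaves" needs to be False, which holds.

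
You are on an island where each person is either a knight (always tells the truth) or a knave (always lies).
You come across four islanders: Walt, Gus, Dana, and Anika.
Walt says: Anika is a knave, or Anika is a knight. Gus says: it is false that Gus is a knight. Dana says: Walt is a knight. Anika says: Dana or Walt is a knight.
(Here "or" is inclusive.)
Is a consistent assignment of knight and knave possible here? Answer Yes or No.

No

Checking all 16 assignments, each has at least one speaker whose statement's truth value contradicts their type.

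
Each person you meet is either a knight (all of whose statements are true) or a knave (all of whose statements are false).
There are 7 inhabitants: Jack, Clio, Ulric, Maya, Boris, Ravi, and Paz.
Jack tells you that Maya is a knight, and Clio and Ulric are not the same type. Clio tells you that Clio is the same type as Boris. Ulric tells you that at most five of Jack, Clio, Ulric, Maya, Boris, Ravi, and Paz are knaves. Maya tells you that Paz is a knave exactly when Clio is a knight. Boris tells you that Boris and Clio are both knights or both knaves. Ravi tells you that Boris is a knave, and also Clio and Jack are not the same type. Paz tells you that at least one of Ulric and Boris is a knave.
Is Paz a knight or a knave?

Paz is a knave.

Consistent assignments: {Jack=knave, Clio=knight, Ulric=knight, Maya=knight, Boris=knight, Ravi=knave, Paz=knave}
In every consistent assignment, Paz is a knave.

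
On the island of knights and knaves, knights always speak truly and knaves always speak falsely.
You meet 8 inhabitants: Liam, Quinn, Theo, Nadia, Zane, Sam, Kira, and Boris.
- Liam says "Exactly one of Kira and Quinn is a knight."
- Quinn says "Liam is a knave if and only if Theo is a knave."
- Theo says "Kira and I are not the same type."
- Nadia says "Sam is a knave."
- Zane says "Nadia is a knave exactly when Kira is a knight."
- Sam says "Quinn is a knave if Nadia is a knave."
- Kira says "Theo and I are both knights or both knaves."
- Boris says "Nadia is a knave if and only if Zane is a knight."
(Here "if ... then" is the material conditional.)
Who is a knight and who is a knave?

Knights: Theo and Sam. Knaves: Liam, Quinn, Nadia, Zane, Kira, and Boris.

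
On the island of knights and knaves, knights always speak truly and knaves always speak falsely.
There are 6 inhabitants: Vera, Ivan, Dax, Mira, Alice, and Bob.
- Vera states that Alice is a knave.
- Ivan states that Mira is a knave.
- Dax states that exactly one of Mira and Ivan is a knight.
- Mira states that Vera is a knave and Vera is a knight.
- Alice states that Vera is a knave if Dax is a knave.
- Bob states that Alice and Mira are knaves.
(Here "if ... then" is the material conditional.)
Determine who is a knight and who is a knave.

Vera (knave): "Alice is a knave" — False. ✓
Ivan is a knight; "Mira is a knave" is true, as required.
Dax is a knight, and the claim "exactly one of Mira and Ivan is a knight" is indeed true.
Mira (knave): "Vera is a knave and Vera is a knight" — False. ✓
Alice is a knight, and the claim "Vera is a knave if Dax is a knave" is indeed true.
Bob is a knave, and the claim "Alice and Mira are knaves" is indeed False.

Vera is a knave, Ivan is a knight, Dax is a knight, Mira is a knave, Alice is a knight, and Bob is a knave.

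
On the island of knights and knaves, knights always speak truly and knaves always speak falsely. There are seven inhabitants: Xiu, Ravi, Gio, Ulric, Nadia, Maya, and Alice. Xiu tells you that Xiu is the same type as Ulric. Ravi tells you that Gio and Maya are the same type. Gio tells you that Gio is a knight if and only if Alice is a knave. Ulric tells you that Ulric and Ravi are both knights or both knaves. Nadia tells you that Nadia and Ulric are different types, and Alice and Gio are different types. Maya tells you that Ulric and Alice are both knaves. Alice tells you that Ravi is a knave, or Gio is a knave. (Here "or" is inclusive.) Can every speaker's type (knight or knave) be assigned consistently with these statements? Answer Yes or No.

No

Checking all 128 assignments, each has at least one speaker whose statement's truth value contradicts their type.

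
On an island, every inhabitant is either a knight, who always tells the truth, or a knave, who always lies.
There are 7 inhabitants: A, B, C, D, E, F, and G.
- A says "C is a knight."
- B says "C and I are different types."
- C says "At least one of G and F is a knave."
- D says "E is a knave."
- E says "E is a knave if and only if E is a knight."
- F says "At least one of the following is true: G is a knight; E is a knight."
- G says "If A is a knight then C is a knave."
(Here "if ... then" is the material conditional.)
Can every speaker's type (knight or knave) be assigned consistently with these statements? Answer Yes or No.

Yes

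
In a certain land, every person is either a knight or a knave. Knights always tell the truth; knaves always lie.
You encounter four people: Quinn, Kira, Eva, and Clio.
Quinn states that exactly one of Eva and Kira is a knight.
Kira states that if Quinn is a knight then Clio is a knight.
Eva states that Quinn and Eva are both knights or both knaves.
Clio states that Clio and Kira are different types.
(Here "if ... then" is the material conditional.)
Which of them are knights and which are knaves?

Quinn is a knight, Kira is a knave, Eva is a knight, and Clio is a knave.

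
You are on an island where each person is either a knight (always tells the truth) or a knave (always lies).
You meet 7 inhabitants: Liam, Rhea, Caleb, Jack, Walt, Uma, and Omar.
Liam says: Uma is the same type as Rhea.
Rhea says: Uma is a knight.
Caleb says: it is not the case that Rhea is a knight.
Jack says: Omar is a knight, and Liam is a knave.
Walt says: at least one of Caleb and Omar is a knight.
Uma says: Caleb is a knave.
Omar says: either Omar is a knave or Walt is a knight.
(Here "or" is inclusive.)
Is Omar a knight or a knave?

Omar is a knight.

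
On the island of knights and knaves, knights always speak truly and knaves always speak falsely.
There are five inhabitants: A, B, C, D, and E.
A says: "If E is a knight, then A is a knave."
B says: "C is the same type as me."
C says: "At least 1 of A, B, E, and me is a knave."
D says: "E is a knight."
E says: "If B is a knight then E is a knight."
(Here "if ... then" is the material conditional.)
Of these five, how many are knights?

The unique consistent assignment is A=knight, B=knight, C=knight, D=knave, E=knave.
That has 3 knights.

3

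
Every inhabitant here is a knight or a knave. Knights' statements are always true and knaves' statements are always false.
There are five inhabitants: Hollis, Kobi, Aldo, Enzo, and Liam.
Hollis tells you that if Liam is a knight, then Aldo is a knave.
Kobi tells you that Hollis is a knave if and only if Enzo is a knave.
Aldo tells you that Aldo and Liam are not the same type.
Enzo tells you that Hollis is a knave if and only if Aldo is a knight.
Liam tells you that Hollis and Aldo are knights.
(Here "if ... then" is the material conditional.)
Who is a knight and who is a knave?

Hollis is a knight, Kobi is a knight, Aldo is a knave, Enzo is a knight, and Liam is a knave.

Since Hollis is a knight, "if Liam is a knight, then Aldo is a knave" needs to be true, which holds.
Since Kobi is a knight, "Hollis is a knave if and only if Enzo is a knave" needs to be true, which holds.
Aldo is a knave; "Aldo and Liam are not the same type" is False, as required.
As a knight, Enzo's statement "Hollis is a knave if and only if Aldo is a knight" should be true; it is.
As a knave, Liam's statement "Hollis and Aldo are knights" should be False; it is.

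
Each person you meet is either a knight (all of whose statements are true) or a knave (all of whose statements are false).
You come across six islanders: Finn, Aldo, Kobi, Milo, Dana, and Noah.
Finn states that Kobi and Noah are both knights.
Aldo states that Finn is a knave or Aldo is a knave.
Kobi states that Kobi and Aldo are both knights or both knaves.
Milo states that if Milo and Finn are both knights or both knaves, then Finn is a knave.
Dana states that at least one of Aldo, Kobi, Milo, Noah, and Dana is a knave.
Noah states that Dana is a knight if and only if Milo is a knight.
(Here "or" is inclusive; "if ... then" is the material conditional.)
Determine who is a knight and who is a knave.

Finn (knave): "Kobi and Noah are both knights" — False. ✓
Since Aldo is a knight, "Finn is a knave or Aldo is a knave" needs to be True, which holds.
Kobi is a knave; "Kobi and Aldo are both knights or both knaves" is False, as required.
As a knight, Milo's statement "if Milo and Finn are both knights or both knaves, then Finn is a knave" should be True; it is.
Dana is a knight, and the claim "at least one of Aldo, Kobi, Milo, Noah, and Dana is a knave" is indeed True.
Noah (knight): "Dana is a knight if and only if Milo is a knight" — True. ✓

Finn is a knave, Aldo is a knight, Kobi is a knave, Milo is a knight, Dana is a knight, and Noah is a knight.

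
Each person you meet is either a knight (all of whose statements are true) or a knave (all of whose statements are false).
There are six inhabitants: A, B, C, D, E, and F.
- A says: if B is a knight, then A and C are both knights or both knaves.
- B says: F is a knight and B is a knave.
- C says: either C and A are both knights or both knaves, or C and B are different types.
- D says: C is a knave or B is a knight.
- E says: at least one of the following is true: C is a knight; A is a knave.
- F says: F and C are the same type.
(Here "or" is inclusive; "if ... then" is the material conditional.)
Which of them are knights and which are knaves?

A (knight): "if B is a knight, then A and C are both knights or both knaves" — True. ✓
As a knave, B's statement "F is a knight and B is a knave" should be false; it is.
C (knight): "either C and A are both knights or both knaves, or C and B are different types" — True. ✓
D (knave): "C is a knave or B is a knight" — false. ✓
E is a knight; "at least one of the following is true: C is a knight; A is a knave" is True, as required.
F (knave): "F and C are the same type" — false. ✓

A is a knight, B is a knave, C is a knight, D is a knave, E is a knight, and F is a knave.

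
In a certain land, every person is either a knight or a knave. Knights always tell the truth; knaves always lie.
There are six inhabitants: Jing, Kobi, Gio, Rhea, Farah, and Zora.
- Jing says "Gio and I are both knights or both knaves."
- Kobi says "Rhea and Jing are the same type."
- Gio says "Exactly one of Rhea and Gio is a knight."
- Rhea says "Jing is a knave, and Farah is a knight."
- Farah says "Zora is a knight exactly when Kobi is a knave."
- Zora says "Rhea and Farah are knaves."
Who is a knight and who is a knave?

Jing is a knave, Kobi is a knight, Gio is a knight, Rhea is a knave, Farah is a knave, and Zora is a knight.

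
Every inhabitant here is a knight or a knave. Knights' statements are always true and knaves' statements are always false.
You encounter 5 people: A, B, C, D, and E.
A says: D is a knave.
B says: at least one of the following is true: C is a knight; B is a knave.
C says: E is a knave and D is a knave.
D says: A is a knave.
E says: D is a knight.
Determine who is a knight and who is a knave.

Knights: A, B, and C. Knaves: D and E.

As a knight, A's statement "D is a knave" should be true; it is.
B is a knight, and the claim "at least one of the following is true: C is a knight; B is a knave" is indeed true.
C (knight): "E is a knave and D is a knave" — true. ✓
D is a knave, and the claim "A is a knave" is indeed false.
Since E is a knave, "D is a knight" needs to be false, which holds.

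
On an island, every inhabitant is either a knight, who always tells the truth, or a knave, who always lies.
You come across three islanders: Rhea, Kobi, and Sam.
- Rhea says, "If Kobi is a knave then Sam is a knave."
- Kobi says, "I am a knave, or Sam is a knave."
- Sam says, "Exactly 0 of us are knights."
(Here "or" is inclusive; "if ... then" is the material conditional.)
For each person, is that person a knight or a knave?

Suppose Rhea is a knave. Then Rhea's statement "if Kobi is a knave then Sam is a knave" would have to be false. Checking the 4 ways to assign the others, none is consistent with every speaker.
(For instance, with Kobi=knight, Sam=knave, Rhea's claim "if Kobi is a knave then Sam is a knave" comes out true where it would need to be false.)
So Rhea must be a knight, making "if Kobi is a knave then Sam is a knave" true. Taking Rhea=knight, Kobi=knight, Sam=knave, each remaining statement checks out:
  Kobi (knight): "I am a knave, or Sam is a knave" — true. ✓
  Sam (knave): "exactly 0 of us are knights" — false. ✓
This is the unique consistent assignment.

Knights: Rhea and Kobi. Knaves: Sam.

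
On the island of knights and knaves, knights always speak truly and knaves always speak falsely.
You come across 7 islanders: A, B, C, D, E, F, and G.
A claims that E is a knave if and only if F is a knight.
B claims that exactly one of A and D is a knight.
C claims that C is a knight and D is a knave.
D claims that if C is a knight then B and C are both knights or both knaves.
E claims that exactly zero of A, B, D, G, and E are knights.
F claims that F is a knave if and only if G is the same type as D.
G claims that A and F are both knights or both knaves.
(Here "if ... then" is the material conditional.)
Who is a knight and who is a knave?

A is a knave, B is a knave, C is a knight, D is a knave, E is a knave, F is a knave, and G is a knight.

A is a knave; "E is a knave if and only if F is a knight" is False, as required.
B (knave): "exactly one of A and D is a knight" — False. ✓
Since C is a knight, "C is a knight and D is a knave" needs to be true, which holds.
Since D is a knave, "if C is a knight then B and C are both knights or both knaves" needs to be False, which holds.
Since E is a knave, "exactly zero of A, B, D, G, and E are knights" needs to be False, which holds.
F is a knave; "F is a knave if and only if G is the same type as D" is False, as required.
As a knight, G's statement "A and F are both knights or both knaves" should be true; it is.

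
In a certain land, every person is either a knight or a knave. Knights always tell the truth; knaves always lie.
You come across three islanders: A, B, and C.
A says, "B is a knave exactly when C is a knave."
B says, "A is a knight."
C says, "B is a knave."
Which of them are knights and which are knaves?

A is a knave, B is a knave, and C is a knight.

As a knave, A's statement "B is a knave exactly when C is a knave" should be false; it is.
B is a knave; "A is a knight" is false, as required.
C is a knight, so "B is a knave" must be true — and it is.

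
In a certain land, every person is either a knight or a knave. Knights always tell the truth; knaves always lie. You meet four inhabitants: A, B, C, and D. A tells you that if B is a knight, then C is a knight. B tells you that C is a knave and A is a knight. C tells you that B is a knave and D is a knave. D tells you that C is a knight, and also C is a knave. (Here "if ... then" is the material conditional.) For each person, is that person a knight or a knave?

Knights: A and C. Knaves: B and D.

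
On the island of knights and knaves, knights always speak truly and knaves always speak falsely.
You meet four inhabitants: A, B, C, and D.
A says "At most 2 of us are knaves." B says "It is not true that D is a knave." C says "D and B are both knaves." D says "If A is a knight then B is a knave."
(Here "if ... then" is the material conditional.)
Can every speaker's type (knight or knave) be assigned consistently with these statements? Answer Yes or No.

Checking all 16 assignments, each has at least one speaker whose statement's truth value contradicts their type.

No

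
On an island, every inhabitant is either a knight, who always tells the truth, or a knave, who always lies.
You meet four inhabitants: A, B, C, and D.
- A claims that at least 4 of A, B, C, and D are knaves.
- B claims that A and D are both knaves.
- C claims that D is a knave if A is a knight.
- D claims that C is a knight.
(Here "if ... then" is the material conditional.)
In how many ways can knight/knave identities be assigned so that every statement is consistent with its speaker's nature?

Consistent assignments:
  A=knave, B=knave, C=knight, D=knight

1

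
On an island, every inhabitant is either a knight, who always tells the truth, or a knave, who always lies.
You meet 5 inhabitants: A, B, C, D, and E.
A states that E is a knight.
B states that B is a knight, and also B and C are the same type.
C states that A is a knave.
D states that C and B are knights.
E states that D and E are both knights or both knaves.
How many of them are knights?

3

The unique consistent assignment is A=knave, B=knight, C=knight, D=knight, E=knave.
That has 3 knights.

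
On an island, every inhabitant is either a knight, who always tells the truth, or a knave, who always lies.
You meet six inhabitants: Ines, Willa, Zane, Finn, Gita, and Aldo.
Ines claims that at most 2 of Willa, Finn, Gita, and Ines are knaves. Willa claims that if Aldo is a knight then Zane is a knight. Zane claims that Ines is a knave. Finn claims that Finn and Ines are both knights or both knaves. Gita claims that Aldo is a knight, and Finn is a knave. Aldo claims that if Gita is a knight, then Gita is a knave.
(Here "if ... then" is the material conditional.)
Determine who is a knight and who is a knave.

Knights: Ines, Finn, and Aldo. Knaves: Willa, Zane, and Gita.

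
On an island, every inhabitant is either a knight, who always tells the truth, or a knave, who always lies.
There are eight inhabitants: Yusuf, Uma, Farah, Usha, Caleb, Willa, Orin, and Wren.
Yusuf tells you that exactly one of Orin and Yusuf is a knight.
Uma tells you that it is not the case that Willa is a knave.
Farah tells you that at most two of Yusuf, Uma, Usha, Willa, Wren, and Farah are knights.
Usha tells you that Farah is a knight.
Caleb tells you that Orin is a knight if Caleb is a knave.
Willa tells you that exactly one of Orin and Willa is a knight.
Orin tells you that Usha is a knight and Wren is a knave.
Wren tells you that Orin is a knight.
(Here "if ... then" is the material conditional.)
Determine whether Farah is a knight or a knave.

Farah is a knave.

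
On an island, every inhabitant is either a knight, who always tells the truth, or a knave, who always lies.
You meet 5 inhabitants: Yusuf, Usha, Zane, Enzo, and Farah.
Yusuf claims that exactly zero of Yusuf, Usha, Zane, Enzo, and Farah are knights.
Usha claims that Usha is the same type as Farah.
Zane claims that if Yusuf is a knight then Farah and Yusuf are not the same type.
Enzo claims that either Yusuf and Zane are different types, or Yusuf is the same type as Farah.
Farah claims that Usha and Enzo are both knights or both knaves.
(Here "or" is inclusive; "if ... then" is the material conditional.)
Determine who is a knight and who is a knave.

Yusuf is a knave, and the claim "exactly zero of Yusuf, Usha, Zane, Enzo, and Farah are knights" is indeed False.
As a knight, Usha's statement "Usha is the same type as Farah" should be true; it is.
As a knight, Zane's statement "if Yusuf is a knight then Farah and Yusuf are not the same type" should be true; it is.
Enzo (knight): "either Yusuf and Zane are different types, or Yusuf is the same type as Farah" — true. ✓
Farah is a knight; "Usha and Enzo are both knights or both knaves" is true, as required.

Knights: Usha, Zane, Enzo, and Farah. Knaves: Yusuf.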